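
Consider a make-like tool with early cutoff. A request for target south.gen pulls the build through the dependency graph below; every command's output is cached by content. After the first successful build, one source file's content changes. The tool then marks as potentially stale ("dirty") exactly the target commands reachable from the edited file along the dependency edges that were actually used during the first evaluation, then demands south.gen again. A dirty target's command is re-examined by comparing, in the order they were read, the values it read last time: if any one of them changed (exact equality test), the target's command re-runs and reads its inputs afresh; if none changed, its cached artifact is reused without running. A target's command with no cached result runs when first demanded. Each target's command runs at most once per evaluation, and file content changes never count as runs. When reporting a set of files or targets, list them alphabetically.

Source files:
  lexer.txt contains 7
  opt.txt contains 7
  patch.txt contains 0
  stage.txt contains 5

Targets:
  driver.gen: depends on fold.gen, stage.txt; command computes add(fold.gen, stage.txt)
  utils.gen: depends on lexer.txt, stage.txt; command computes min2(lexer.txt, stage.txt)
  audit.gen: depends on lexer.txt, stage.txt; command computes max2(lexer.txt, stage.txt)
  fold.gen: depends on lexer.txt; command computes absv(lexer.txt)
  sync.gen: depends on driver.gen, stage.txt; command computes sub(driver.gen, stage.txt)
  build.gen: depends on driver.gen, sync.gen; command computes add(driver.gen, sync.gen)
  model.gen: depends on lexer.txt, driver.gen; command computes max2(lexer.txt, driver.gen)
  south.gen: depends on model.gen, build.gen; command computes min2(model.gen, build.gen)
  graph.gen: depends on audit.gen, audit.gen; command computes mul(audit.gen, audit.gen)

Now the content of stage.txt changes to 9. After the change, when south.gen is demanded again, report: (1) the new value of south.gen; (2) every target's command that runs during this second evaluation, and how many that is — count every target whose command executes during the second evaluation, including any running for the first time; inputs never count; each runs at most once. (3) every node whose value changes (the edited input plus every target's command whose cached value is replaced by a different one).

First demand of the output computes:
  fold.gen = absv(7) = 7
  driver.gen = add(7, 5) = 12
  model.gen = max2(7, 12) = 12
  sync.gen = sub(12, 5) = 7
  build.gen = add(12, 7) = 19
  south.gen = min2(12, 19) = 12

After the edit, cleaning proceeds:
  driver.gen: a read changed (stage.txt 5->9) — executes, giving 16.
  model.gen: a read changed (driver.gen 12->16) — executes, giving 16.
  sync.gen: a read changed (driver.gen 12->16; stage.txt 5->9) — executes, giving 7 — identical to its old value.
  build.gen: a read changed (driver.gen 12->16) — executes, giving 23.
  south.gen: a read changed (model.gen 12->16; build.gen 19->23) — executes, giving 16.

Demanding south.gen again yields 16.
5 target commands run: build.gen, driver.gen, model.gen, south.gen, sync.gen.
The nodes whose values change: build.gen, driver.gen, model.gen, south.gen, stage.txt.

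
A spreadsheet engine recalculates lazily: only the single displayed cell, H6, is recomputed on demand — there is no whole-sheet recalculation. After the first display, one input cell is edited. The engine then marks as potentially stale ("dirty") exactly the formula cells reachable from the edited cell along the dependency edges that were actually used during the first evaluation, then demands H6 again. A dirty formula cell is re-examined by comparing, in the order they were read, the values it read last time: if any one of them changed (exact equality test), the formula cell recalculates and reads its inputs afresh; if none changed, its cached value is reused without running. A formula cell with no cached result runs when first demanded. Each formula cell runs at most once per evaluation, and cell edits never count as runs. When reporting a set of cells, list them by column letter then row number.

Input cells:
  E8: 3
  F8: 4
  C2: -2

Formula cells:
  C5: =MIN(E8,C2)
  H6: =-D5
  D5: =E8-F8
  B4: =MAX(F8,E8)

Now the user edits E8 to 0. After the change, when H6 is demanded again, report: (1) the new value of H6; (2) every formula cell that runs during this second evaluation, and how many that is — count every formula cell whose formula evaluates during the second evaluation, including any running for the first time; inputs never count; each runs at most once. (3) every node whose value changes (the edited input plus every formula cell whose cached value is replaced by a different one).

New value of H6: 4.
Formula cells that run: D5, H6 — 2 in total.
Values that change: D5, E8, H6.

First evaluation (everything demanded from the output):
  D5 = 3 - 4 = -1
  H6 = -(-1) = 1

Propagation after the edit:
  D5: runs — E8 3->0; result -4.
  H6: runs — D5 -1->-4; result 4.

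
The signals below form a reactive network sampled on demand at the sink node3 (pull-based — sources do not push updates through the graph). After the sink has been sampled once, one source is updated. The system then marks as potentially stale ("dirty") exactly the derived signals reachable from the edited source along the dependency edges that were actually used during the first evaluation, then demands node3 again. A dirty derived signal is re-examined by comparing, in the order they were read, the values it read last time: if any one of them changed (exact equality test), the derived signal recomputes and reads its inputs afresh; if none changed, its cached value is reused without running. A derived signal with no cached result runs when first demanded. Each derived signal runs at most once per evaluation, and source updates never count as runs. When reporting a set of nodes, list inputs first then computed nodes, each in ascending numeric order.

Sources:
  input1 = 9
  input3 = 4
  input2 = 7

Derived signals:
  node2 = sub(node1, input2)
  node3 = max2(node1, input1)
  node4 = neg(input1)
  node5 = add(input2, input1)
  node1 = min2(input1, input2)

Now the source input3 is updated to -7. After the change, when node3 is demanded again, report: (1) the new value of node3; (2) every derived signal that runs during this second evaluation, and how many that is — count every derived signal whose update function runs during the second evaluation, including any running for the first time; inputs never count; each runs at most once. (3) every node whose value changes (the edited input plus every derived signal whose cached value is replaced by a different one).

Initial pass — values computed on the first demand:
  node1 = min2(9, 7) = 7
  node3 = max2(7, 9) = 9

Second demand — change propagation:
  no demanded computation ever read input3, so the edit dirties nothing and nothing runs.

The important point: nothing the output needs ever reads input3, so the edit is invisible to it.

node3 now evaluates to 9.
Run set: none (0 run).
Changed values: input3.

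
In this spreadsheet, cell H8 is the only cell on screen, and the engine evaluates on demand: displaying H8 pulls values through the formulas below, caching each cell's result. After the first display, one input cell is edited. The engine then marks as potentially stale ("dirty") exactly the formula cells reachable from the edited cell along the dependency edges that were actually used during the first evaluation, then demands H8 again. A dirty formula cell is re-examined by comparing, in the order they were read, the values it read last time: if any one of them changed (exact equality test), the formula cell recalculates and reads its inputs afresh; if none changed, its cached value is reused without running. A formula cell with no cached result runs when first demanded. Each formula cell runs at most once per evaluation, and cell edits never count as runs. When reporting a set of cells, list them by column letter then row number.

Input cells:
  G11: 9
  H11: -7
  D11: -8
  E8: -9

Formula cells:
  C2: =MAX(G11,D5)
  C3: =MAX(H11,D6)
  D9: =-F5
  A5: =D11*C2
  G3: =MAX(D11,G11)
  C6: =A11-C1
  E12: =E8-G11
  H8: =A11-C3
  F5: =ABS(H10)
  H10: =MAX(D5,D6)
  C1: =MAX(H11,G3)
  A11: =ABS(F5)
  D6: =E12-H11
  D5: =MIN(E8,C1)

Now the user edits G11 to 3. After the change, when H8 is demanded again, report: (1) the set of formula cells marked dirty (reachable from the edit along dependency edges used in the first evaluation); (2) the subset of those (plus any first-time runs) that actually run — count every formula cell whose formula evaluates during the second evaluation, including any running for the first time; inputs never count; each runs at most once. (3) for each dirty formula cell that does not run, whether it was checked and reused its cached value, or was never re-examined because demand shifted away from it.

Dirty set: A11, C1, C3, D5, D6, E12, F5, G3, H8, H10.
Run set: A11, C1, C3, D5, D6, E12, F5, G3, H8, H10 (10 run).
All dirty formula cells ended up running.

Initial pass — values computed on the first demand:
  E12 = -9 - 9 = -18
  D6 = -18 - -7 = -11
  C3 = MAX(-7, -11) = -7
  G3 = MAX(-8, 9) = 9
  C1 = MAX(-7, 9) = 9
  D5 = MIN(-9, 9) = -9
  H10 = MAX(-9, -11) = -9
  F5 = ABS(-9) = 9
  A11 = ABS(9) = 9
  H8 = 9 - -7 = 16

Second demand — change propagation:
  E12: re-runs because G11 9->3; new result -12.
  D6: re-runs because E12 -18->-12; new result -5.
  C3: re-runs because D6 -11->-5; new result -5.
  G3: re-runs because G11 9->3; new result 3.
  C1: re-runs because G3 9->3; new result 3.
  D5: re-runs because C1 9->3; new result -9 (unchanged).
  H10: re-runs because D6 -11->-5; new result -5.
  F5: re-runs because H10 -9->-5; new result 5.
  A11: re-runs because F5 9->5; new result 5.
  H8: re-runs because A11 9->5; C3 -7->-5; new result 10.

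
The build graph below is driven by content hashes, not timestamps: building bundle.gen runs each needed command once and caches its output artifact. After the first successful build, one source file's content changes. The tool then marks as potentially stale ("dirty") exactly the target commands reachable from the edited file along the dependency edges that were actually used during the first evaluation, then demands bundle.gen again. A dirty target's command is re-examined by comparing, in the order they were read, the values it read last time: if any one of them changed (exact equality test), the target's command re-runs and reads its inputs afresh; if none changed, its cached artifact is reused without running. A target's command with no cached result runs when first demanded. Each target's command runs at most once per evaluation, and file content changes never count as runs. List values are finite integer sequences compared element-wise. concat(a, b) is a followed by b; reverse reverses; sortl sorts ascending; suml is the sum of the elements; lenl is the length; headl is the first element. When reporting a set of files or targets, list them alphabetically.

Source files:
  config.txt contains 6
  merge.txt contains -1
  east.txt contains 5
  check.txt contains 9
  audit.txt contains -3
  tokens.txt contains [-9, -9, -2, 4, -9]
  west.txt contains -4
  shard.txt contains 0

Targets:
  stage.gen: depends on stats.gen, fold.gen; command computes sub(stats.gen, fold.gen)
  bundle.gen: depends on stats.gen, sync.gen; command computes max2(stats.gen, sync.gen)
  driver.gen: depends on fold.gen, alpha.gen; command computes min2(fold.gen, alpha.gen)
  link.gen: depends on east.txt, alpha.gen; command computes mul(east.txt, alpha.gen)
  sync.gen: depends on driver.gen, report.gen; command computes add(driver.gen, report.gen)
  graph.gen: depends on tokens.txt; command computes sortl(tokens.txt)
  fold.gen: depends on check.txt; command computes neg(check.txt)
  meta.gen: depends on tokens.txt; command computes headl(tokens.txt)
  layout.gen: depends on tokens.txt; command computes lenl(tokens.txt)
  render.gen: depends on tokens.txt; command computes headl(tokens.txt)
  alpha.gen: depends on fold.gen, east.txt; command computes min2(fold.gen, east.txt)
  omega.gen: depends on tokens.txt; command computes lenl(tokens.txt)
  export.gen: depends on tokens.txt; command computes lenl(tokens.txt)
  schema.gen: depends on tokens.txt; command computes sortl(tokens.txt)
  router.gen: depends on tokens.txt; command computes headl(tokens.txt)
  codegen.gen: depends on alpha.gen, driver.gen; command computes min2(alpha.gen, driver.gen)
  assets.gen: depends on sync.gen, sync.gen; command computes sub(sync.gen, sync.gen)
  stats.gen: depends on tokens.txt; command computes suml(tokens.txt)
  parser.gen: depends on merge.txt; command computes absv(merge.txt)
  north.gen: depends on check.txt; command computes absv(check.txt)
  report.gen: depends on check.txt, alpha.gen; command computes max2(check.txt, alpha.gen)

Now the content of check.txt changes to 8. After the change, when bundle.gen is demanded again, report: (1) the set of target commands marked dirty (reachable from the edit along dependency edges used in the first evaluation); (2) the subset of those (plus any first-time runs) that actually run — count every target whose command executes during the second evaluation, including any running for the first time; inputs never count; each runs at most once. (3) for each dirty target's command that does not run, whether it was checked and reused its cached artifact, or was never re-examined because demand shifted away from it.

Initial pass — values computed on the first demand:
  fold.gen = neg(9) = -9
  alpha.gen = min2(-9, 5) = -9
  driver.gen = min2(-9, -9) = -9
  report.gen = max2(9, -9) = 9
  stats.gen = suml([-9, -9, -2, 4, -9]) = -25
  sync.gen = add(-9, 9) = 0
  bundle.gen = max2(-25, 0) = 0

Second demand — change propagation:
  fold.gen: re-runs because check.txt 9->8; new result -8.
  alpha.gen: re-runs because fold.gen -9->-8; new result -8.
  driver.gen: re-runs because fold.gen -9->-8; alpha.gen -9->-8; new result -8.
  report.gen: re-runs because check.txt 9->8; alpha.gen -9->-8; new result 8.
  sync.gen: re-runs because driver.gen -9->-8; report.gen 9->8; new result 0 (unchanged).
  bundle.gen: re-examined; everything it read last time is the same (stats.gen unchanged, sync.gen unchanged) — cache 0 kept, no run.

The important point: sync.gen recomputes to an identical value, and the output ends up unchanged.

Dirty set: alpha.gen, bundle.gen, driver.gen, fold.gen, report.gen, sync.gen.
Run set: alpha.gen, driver.gen, fold.gen, report.gen, sync.gen (5 run).
Re-examined without running (cache reused): bundle.gen.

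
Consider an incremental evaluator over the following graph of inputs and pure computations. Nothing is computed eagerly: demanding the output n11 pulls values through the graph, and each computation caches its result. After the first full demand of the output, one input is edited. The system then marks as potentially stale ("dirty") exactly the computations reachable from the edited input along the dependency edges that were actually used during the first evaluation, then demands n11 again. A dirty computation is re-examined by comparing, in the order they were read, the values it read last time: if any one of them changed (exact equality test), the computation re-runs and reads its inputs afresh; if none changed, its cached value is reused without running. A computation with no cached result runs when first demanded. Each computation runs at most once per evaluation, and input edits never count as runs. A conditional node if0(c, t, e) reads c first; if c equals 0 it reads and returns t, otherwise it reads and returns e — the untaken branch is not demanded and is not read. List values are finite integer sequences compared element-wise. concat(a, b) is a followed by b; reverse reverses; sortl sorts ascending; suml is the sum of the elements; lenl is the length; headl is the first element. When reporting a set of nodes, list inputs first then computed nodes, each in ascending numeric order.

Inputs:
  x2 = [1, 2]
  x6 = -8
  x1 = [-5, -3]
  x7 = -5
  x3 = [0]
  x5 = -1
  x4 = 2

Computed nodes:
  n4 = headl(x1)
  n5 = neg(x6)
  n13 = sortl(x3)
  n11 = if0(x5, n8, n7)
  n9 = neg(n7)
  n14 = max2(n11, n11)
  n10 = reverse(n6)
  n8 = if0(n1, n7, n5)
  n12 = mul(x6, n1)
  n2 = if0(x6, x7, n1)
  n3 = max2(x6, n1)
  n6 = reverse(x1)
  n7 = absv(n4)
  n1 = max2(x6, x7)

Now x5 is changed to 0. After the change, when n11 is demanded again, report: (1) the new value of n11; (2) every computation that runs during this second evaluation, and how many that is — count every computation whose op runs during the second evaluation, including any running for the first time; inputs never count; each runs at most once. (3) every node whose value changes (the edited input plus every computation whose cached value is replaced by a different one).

Initial pass — values computed on the first demand:
  n4 = headl([-5, -3]) = -5
  n7 = absv(-5) = 5
  n11 = if0(x5=-1 -> else branch n7) = 5

Second demand — change propagation:
  n1: newly demanded (no cache) — executes and yields -5.
  n5: newly demanded (no cache) — executes and yields 8.
  n8: newly demanded (no cache) — executes and yields 8.
  n11: re-runs because x5 -1->0; new result 8.

The important point: the flipped condition pulls in fresh nodes; n1, n5, n8 run for the first time.

n11 now evaluates to 8.
Run set: n1, n5, n8, n11 (4 run).
Changed values: x5, n11.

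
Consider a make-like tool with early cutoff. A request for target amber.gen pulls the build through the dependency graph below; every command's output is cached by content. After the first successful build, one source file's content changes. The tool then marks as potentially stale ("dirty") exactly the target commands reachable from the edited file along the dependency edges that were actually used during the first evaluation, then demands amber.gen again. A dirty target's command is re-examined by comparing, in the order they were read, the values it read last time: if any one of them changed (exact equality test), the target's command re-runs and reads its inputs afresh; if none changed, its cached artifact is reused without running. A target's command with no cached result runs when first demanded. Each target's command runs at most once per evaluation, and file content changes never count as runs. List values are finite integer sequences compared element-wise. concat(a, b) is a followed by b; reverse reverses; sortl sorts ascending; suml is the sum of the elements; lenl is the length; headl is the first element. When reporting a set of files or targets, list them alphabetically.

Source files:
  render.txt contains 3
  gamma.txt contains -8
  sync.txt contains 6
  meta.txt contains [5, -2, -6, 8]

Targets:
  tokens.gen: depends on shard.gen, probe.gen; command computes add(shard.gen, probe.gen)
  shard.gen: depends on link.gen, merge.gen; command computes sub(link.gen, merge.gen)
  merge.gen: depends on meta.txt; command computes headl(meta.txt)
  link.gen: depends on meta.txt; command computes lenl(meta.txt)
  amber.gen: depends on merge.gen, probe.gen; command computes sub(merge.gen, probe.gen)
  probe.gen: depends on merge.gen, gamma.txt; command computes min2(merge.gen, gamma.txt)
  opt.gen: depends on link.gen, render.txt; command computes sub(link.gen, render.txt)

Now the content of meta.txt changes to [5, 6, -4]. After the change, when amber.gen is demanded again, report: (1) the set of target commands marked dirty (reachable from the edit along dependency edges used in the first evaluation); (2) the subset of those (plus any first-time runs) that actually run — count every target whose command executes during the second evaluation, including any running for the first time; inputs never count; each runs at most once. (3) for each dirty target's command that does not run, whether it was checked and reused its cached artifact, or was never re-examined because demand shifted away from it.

First demand of the output computes:
  merge.gen = headl([5, -2, -6, 8]) = 5
  probe.gen = min2(5, -8) = -8
  amber.gen = sub(5, -8) = 13

After the edit, cleaning proceeds:
  merge.gen: a read changed (meta.txt [5, -2, -6, 8]->[5, 6, -4]) — executes, giving 5 — identical to its old value.
  probe.gen: dirty, but its reads are unchanged (merge.gen unchanged, gamma.txt unchanged); cached -8 stands.
  amber.gen: dirty, but its reads are unchanged (merge.gen unchanged, probe.gen unchanged); cached 13 stands.

Note the absorption at merge.gen: it re-runs yet its value is the same, leaving the output's value untouched.

The edit dirties: amber.gen, merge.gen, probe.gen.
1 target commands run: merge.gen.
Cache hits after checking: amber.gen, probe.gen.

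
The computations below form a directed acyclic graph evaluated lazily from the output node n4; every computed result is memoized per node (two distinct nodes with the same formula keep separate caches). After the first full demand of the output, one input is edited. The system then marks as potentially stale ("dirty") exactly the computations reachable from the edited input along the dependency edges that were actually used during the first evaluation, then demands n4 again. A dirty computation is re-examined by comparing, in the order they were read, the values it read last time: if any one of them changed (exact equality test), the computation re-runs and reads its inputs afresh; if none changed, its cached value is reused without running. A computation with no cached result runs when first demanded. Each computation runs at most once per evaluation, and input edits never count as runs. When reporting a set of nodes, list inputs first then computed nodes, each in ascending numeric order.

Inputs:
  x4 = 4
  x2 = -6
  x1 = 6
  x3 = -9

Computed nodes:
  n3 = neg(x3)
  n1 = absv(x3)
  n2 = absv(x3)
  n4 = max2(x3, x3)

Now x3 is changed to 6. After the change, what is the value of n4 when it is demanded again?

First demand of the output computes:
  n4 = max2(-9, -9) = -9

After the edit, cleaning proceeds:
  n4: a read changed (x3 -9->6; x3 -9->6) — executes, giving 6.

Demanding n4 again yields 6.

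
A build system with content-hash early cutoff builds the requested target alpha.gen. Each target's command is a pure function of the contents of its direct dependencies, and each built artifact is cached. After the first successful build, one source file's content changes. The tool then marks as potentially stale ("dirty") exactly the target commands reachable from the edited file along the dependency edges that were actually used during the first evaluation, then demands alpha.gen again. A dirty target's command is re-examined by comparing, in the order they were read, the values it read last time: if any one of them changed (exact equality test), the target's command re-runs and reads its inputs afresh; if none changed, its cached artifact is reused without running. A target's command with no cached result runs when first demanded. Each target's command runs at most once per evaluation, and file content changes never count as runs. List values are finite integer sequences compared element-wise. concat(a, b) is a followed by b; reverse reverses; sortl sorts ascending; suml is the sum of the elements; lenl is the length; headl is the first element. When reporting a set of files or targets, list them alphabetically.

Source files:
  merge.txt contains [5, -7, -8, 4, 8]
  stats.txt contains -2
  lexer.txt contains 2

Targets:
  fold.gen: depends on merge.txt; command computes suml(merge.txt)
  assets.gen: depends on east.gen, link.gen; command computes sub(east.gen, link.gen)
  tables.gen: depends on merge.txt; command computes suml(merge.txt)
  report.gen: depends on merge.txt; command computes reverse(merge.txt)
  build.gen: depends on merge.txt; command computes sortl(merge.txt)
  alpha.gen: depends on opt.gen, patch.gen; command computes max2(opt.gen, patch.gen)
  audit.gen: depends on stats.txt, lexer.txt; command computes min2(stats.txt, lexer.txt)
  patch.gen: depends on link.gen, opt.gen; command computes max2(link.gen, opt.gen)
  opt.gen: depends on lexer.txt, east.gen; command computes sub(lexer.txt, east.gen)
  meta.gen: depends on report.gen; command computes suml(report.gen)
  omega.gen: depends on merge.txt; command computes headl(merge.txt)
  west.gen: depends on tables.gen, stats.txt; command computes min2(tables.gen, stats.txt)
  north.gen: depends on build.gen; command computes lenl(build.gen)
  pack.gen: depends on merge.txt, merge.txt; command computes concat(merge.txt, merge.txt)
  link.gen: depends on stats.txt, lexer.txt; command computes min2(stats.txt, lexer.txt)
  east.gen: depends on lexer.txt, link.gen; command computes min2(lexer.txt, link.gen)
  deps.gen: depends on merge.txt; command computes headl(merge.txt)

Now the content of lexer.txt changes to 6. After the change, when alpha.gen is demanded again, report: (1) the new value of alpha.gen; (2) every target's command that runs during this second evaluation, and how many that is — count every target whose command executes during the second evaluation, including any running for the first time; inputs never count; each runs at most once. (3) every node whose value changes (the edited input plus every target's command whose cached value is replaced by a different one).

First evaluation (everything demanded from the output):
  link.gen = min2(-2, 2) = -2
  east.gen = min2(2, -2) = -2
  opt.gen = sub(2, -2) = 4
  patch.gen = max2(-2, 4) = 4
  alpha.gen = max2(4, 4) = 4

Propagation after the edit:
  link.gen: runs — lexer.txt 2->6; result -2 (same value as before).
  east.gen: runs — lexer.txt 2->6; result -2 (same value as before).
  opt.gen: runs — lexer.txt 2->6; result 8.
  patch.gen: runs — opt.gen 4->8; result 8.
  alpha.gen: runs — opt.gen 4->8; patch.gen 4->8; result 8.

New value of alpha.gen: 8.
Target commands that run: alpha.gen, east.gen, link.gen, opt.gen, patch.gen — 5 in total.
Values that change: alpha.gen, lexer.txt, opt.gen, patch.gen.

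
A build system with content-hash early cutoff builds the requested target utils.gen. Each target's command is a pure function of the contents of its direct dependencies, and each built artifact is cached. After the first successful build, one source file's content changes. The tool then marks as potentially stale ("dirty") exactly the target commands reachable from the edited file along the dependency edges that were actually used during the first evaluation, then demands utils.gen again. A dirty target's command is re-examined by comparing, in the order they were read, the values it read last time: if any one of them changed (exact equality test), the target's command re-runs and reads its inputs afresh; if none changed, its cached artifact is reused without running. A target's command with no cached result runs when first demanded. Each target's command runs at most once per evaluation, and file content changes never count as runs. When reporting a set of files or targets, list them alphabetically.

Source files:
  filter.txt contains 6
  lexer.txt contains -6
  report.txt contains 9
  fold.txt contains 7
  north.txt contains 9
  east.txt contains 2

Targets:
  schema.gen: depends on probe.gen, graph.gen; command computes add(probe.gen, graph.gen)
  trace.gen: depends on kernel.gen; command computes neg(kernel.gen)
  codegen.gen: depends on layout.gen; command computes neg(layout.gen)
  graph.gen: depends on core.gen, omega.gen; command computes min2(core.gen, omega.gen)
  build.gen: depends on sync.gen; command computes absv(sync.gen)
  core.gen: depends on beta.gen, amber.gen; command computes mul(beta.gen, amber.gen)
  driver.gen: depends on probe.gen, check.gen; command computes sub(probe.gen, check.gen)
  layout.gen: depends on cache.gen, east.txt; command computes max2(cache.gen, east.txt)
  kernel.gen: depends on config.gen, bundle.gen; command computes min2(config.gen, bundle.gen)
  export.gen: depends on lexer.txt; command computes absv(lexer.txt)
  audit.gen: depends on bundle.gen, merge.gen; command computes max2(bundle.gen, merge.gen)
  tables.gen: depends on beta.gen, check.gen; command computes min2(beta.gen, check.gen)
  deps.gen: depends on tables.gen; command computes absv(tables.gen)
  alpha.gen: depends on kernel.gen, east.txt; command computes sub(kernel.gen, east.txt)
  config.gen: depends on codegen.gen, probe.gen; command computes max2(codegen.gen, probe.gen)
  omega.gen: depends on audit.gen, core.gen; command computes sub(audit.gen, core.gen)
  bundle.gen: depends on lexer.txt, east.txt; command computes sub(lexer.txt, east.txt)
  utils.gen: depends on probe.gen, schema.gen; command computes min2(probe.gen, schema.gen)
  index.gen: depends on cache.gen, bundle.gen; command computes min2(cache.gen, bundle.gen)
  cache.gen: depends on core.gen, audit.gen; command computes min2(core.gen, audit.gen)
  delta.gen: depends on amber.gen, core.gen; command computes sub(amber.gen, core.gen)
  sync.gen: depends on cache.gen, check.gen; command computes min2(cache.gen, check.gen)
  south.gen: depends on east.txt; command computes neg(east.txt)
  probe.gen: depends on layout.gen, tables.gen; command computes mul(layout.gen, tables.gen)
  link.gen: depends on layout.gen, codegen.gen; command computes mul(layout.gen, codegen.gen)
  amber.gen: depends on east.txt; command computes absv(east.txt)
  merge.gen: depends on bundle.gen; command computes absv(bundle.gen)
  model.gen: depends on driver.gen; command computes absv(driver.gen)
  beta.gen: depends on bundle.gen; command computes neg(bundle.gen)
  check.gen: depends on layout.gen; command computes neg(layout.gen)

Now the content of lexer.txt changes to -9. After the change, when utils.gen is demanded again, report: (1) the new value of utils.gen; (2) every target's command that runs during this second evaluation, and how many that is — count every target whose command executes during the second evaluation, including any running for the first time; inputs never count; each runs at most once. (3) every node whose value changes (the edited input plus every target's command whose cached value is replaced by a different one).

New value of utils.gen: -132.
Target commands that run: audit.gen, beta.gen, bundle.gen, cache.gen, check.gen, core.gen, graph.gen, layout.gen, merge.gen, omega.gen, probe.gen, schema.gen, tables.gen, utils.gen — 14 in total.
Values that change: audit.gen, beta.gen, bundle.gen, cache.gen, check.gen, core.gen, graph.gen, layout.gen, lexer.txt, merge.gen, omega.gen, probe.gen, schema.gen, tables.gen, utils.gen.

First evaluation (everything demanded from the output):
  amber.gen = absv(2) = 2
  bundle.gen = sub(-6, 2) = -8
  beta.gen = neg(-8) = 8
  core.gen = mul(8, 2) = 16
  merge.gen = absv(-8) = 8
  audit.gen = max2(-8, 8) = 8
  cache.gen = min2(16, 8) = 8
  layout.gen = max2(8, 2) = 8
  check.gen = neg(8) = -8
  omega.gen = sub(8, 16) = -8
  graph.gen = min2(16, -8) = -8
  tables.gen = min2(8, -8) = -8
  probe.gen = mul(8, -8) = -64
  schema.gen = add(-64, -8) = -72
  utils.gen = min2(-64, -72) = -72

Propagation after the edit:
  bundle.gen: runs — lexer.txt -6->-9; result -11.
  beta.gen: runs — bundle.gen -8->-11; result 11.
  core.gen: runs — beta.gen 8->11; result 22.
  merge.gen: runs — bundle.gen -8->-11; result 11.
  audit.gen: runs — bundle.gen -8->-11; merge.gen 8->11; result 11.
  cache.gen: runs — core.gen 16->22; audit.gen 8->11; result 11.
  layout.gen: runs — cache.gen 8->11; result 11.
  check.gen: runs — layout.gen 8->11; result -11.
  omega.gen: runs — audit.gen 8->11; core.gen 16->22; result -11.
  graph.gen: runs — core.gen 16->22; omega.gen -8->-11; result -11.
  tables.gen: runs — beta.gen 8->11; check.gen -8->-11; result -11.
  probe.gen: runs — layout.gen 8->11; tables.gen -8->-11; result -121.
  schema.gen: runs — probe.gen -64->-121; graph.gen -8->-11; result -132.
  utils.gen: runs — probe.gen -64->-121; schema.gen -72->-132; result -132.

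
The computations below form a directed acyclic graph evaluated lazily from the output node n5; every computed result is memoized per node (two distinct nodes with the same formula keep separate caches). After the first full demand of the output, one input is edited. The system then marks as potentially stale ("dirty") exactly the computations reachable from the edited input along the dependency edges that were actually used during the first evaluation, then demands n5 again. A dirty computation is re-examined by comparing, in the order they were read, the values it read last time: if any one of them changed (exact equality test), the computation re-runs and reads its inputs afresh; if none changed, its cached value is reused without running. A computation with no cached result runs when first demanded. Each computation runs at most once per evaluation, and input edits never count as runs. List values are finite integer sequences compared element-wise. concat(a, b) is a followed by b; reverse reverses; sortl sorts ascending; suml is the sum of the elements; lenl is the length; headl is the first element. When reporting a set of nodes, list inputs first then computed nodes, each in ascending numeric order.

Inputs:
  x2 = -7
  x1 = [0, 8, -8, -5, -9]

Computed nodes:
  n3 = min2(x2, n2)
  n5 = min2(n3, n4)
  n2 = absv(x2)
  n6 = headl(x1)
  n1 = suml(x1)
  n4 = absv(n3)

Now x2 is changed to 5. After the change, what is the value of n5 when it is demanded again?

Demanding n5 again yields 5.

First demand of the output computes:
  n2 = absv(-7) = 7
  n3 = min2(-7, 7) = -7
  n4 = absv(-7) = 7
  n5 = min2(-7, 7) = -7

After the edit, cleaning proceeds:
  n2: a read changed (x2 -7->5) — executes, giving 5.
  n3: a read changed (x2 -7->5; n2 7->5) — executes, giving 5.
  n4: a read changed (n3 -7->5) — executes, giving 5.
  n5: a read changed (n3 -7->5; n4 7->5) — executes, giving 5.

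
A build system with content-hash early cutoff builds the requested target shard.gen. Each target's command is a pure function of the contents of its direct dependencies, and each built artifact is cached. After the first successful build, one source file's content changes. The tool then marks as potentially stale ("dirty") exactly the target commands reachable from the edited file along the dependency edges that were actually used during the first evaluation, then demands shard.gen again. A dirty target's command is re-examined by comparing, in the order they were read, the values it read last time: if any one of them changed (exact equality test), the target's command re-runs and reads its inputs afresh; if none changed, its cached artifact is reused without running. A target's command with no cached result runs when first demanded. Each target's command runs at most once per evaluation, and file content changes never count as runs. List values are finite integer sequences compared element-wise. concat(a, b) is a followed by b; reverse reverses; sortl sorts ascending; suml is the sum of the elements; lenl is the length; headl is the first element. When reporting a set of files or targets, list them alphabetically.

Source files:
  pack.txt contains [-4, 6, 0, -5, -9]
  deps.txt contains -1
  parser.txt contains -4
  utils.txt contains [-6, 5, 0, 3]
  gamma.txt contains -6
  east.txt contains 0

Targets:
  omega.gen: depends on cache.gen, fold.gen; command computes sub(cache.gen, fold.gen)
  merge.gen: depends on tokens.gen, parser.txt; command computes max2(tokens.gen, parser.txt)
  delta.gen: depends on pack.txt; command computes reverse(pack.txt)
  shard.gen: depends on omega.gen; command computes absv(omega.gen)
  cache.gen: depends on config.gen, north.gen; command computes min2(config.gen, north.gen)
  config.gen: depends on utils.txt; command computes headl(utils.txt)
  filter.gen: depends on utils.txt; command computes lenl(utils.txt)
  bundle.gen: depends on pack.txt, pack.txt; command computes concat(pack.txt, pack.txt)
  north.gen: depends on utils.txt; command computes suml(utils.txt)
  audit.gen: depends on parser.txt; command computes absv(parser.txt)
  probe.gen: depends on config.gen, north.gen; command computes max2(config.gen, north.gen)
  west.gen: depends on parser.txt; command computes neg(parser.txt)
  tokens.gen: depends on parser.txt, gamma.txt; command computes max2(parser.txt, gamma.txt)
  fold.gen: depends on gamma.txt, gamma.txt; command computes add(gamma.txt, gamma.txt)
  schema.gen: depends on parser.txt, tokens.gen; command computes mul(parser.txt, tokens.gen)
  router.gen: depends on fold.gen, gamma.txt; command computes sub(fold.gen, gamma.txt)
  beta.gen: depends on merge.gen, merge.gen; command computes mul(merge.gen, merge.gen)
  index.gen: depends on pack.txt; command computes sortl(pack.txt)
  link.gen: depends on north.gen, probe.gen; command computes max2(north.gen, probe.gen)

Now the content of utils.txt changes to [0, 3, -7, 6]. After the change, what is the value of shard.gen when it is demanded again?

New value of shard.gen: 12.

First evaluation (everything demanded from the output):
  config.gen = headl([-6, 5, 0, 3]) = -6
  fold.gen = add(-6, -6) = -12
  north.gen = suml([-6, 5, 0, 3]) = 2
  cache.gen = min2(-6, 2) = -6
  omega.gen = sub(-6, -12) = 6
  shard.gen = absv(6) = 6

Propagation after the edit:
  config.gen: runs — utils.txt [-6, 5, 0, 3]->[0, 3, -7, 6]; result 0.
  north.gen: runs — utils.txt [-6, 5, 0, 3]->[0, 3, -7, 6]; result 2 (same value as before).
  cache.gen: runs — config.gen -6->0; result 0.
  omega.gen: runs — cache.gen -6->0; result 12.
  shard.gen: runs — omega.gen 6->12; result 12.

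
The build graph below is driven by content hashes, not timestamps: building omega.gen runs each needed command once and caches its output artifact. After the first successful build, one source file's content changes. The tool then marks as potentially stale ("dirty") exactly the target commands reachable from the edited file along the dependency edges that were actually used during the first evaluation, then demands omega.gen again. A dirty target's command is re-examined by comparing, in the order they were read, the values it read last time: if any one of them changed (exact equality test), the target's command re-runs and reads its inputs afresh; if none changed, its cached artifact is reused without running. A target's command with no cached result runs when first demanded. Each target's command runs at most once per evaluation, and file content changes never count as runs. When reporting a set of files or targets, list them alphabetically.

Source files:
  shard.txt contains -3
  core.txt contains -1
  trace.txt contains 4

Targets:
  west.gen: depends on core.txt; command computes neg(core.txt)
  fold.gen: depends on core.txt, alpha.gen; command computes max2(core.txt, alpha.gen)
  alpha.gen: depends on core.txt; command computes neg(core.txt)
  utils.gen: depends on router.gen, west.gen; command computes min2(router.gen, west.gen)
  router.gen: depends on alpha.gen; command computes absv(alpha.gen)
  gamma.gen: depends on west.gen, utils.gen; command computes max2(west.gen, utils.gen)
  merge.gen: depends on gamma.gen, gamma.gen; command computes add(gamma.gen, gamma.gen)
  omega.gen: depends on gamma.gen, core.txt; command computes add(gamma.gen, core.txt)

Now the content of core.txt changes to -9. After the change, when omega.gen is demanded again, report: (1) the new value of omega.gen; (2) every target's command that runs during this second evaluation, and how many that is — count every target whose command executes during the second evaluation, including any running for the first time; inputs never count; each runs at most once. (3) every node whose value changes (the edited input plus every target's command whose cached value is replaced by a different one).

omega.gen now evaluates to 0.
Run set: alpha.gen, gamma.gen, omega.gen, router.gen, utils.gen, west.gen (6 run).
Changed values: alpha.gen, core.txt, gamma.gen, router.gen, utils.gen, west.gen.

Initial pass — values computed on the first demand:
  alpha.gen = neg(-1) = 1
  router.gen = absv(1) = 1
  west.gen = neg(-1) = 1
  utils.gen = min2(1, 1) = 1
  gamma.gen = max2(1, 1) = 1
  omega.gen = add(1, -1) = 0

Second demand — change propagation:
  alpha.gen: re-runs because core.txt -1->-9; new result 9.
  router.gen: re-runs because alpha.gen 1->9; new result 9.
  west.gen: re-runs because core.txt -1->-9; new result 9.
  utils.gen: re-runs because router.gen 1->9; west.gen 1->9; new result 9.
  gamma.gen: re-runs because west.gen 1->9; utils.gen 1->9; new result 9.
  omega.gen: re-runs because gamma.gen 1->9; core.txt -1->-9; new result 0 (unchanged).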